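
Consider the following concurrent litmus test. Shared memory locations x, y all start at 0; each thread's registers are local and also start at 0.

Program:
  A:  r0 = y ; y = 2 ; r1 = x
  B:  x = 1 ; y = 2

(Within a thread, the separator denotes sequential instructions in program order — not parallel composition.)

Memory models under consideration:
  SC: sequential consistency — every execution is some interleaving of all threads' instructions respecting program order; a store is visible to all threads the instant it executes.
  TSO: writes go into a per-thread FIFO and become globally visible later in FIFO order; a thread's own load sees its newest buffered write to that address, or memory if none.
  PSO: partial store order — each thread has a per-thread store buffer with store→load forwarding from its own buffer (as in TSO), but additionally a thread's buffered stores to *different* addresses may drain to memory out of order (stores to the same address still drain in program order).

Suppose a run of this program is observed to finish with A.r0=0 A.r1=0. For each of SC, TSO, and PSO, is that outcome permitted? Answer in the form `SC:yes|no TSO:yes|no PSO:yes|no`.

outcome vector order: (A.r0,A.r1)
SC (3): 00 01 21
TSO (3): 00 01 21
PSO (4): 00 01 20 21
target 00 ∈ {SC,TSO,PSO}

SC:yes TSO:yes PSO:yes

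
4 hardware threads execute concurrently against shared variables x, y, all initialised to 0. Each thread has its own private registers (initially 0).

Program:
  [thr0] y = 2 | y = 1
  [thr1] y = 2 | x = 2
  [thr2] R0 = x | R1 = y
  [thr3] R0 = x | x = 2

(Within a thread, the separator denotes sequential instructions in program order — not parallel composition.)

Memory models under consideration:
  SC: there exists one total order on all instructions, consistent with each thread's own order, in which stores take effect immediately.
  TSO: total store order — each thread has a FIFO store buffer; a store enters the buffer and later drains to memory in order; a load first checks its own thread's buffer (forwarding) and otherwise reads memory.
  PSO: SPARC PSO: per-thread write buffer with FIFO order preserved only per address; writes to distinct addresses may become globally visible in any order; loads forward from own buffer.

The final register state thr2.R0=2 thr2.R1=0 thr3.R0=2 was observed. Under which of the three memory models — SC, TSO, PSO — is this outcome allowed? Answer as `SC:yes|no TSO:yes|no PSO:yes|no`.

SC:no TSO:no PSO:yes

outcome vector order: (thr2.R0,thr2.R1,thr3.R0)
[SC] allowed = {0/0/0, 0/0/2, 0/1/0, 0/1/2, 0/2/0, 0/2/2, 2/0/0, 2/1/0, 2/1/2, 2/2/0, 2/2/2}
[TSO] allowed = {0/0/0, 0/0/2, 0/1/0, 0/1/2, 0/2/0, 0/2/2, 2/0/0, 2/1/0, 2/1/2, 2/2/0, 2/2/2}
[PSO] allowed = {0/0/0, 0/0/2, 0/1/0, 0/1/2, 0/2/0, 0/2/2, 2/0/0, 2/0/2, 2/1/0, 2/1/2, 2/2/0, 2/2/2}
target 2/0/2 ∈ {PSO}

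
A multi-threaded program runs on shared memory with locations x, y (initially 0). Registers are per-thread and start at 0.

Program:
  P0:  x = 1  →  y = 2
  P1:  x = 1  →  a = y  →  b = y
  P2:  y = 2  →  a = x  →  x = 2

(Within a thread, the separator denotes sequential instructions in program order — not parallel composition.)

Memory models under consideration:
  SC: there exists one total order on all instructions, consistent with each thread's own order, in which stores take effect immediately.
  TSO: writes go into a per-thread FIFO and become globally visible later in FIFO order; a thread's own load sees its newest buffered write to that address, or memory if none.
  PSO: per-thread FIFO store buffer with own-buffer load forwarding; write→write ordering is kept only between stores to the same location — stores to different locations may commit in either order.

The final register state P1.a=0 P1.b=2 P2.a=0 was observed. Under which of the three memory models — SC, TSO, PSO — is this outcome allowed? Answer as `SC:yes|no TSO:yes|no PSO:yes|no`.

outcome vector order: (P1.a,P1.b,P2.a)
SC (4): 001, 021, 220, 221
TSO (6): 000, 001, 020, 021, 220, 221
PSO (6): 000, 001, 020, 021, 220, 221
target 020 ∈ {TSO,PSO}

SC:no TSO:yes PSO:yes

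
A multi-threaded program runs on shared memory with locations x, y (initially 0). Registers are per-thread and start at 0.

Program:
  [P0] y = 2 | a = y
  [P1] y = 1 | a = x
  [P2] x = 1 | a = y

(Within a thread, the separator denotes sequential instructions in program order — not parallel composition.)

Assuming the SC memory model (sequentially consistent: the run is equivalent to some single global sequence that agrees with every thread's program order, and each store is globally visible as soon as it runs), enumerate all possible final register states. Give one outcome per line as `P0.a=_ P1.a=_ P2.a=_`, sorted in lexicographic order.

outcome vector order: (P0.a,P1.a,P2.a)
|SC outcomes| = 9

P0.a=1 P1.a=0 P2.a=1
P0.a=1 P1.a=1 P2.a=0
P0.a=1 P1.a=1 P2.a=1
P0.a=1 P1.a=1 P2.a=2
P0.a=2 P1.a=0 P2.a=1
P0.a=2 P1.a=0 P2.a=2
P0.a=2 P1.a=1 P2.a=0
P0.a=2 P1.a=1 P2.a=1
P0.a=2 P1.a=1 P2.a=2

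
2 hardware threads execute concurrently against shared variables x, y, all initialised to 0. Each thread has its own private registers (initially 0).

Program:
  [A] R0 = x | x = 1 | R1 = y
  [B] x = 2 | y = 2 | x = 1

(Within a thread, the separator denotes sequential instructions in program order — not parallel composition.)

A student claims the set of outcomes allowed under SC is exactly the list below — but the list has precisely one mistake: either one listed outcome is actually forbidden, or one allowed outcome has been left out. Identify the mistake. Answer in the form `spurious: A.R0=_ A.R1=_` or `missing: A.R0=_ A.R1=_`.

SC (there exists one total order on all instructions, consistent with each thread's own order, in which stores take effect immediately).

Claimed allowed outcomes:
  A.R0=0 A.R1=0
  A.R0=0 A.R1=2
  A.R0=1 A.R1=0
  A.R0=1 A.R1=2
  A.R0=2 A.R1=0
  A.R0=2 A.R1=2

outcome vector order: (A.R0,A.R1)
SC: 5 outcomes — {(0,0), (0,2), (1,2), (2,0), (2,2)}
claimed∖SC = {(1,0)}

spurious: A.R0=1 A.R1=0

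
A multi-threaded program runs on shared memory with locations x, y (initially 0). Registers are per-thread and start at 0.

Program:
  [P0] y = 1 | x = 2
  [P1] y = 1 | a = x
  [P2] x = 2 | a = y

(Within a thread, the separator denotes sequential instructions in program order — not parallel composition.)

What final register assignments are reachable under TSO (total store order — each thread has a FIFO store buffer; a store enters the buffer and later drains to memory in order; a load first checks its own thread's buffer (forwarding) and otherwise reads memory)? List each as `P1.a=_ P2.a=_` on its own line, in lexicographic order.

outcome vector order: (P1.a,P2.a)
|TSO outcomes| = 4

P1.a=0 P2.a=0
P1.a=0 P2.a=1
P1.a=2 P2.a=0
P1.a=2 P2.a=1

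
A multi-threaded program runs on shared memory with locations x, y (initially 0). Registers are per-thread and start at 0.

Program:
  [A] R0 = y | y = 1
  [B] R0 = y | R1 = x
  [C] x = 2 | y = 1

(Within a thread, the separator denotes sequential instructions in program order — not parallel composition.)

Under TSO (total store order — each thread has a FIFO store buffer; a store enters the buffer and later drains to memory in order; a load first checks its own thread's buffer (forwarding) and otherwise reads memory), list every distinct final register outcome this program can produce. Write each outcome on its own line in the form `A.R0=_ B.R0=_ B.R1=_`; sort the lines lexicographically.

outcome vector order: (A.R0,B.R0,B.R1)
|TSO outcomes| = 7

A.R0=0 B.R0=0 B.R1=0
A.R0=0 B.R0=0 B.R1=2
A.R0=0 B.R0=1 B.R1=0
A.R0=0 B.R0=1 B.R1=2
A.R0=1 B.R0=0 B.R1=0
A.R0=1 B.R0=0 B.R1=2
A.R0=1 B.R0=1 B.R1=2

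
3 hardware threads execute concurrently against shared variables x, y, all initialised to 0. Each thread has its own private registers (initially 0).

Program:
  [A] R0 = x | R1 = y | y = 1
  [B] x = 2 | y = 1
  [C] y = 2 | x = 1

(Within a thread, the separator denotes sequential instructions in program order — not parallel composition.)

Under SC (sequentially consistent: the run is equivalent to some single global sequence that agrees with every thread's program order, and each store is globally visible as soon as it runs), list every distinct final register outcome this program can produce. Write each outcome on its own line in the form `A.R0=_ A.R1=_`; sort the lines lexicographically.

outcome vector order: (A.R0,A.R1)
|SC outcomes| = 8

A.R0=0 A.R1=0
A.R0=0 A.R1=1
A.R0=0 A.R1=2
A.R0=1 A.R1=1
A.R0=1 A.R1=2
A.R0=2 A.R1=0
A.R0=2 A.R1=1
A.R0=2 A.R1=2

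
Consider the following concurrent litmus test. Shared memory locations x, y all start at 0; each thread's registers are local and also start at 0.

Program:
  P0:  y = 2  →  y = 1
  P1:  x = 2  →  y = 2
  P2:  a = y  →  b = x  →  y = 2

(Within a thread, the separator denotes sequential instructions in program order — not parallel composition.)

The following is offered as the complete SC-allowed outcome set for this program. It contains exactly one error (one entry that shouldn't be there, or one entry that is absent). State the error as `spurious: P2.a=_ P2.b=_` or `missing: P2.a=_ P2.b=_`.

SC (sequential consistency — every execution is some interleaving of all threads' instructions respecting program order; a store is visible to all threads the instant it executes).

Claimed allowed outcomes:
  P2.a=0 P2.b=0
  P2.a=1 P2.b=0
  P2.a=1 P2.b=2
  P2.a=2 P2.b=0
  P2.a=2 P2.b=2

outcome vector order: (P2.a,P2.b)
SC: 6 outcomes — {(0,0), (0,2), (1,0), (1,2), (2,0), (2,2)}
SC∖claimed = {(0,2)}

missing: P2.a=0 P2.b=2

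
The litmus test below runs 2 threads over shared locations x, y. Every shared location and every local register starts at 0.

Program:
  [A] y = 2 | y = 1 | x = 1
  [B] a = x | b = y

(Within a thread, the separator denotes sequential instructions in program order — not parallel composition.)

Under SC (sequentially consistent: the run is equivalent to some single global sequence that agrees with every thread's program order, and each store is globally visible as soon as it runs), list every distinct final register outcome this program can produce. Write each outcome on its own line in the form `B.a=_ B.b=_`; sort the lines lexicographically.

outcome vector order: (B.a,B.b)
|SC outcomes| = 4

B.a=0 B.b=0
B.a=0 B.b=1
B.a=0 B.b=2
B.a=1 B.b=1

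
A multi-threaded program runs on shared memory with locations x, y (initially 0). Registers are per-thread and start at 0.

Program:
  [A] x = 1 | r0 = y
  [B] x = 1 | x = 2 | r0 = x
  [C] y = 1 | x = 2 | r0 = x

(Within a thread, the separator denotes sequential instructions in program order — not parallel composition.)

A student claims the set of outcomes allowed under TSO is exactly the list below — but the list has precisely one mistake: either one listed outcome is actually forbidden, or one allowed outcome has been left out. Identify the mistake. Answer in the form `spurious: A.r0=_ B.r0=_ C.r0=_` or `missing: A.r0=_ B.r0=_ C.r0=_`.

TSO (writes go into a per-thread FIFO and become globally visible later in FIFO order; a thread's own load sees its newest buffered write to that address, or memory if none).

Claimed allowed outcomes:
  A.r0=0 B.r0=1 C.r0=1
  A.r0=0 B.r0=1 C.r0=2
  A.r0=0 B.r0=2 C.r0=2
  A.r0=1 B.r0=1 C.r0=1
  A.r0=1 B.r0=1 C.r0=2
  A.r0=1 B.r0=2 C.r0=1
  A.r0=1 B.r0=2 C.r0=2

outcome vector order: (A.r0,B.r0,C.r0)
TSO: 8 outcomes — {0/1/1, 0/1/2, 0/2/1, 0/2/2, 1/1/1, 1/1/2, 1/2/1, 1/2/2}
TSO∖claimed = {0/2/1}

missing: A.r0=0 B.r0=2 C.r0=1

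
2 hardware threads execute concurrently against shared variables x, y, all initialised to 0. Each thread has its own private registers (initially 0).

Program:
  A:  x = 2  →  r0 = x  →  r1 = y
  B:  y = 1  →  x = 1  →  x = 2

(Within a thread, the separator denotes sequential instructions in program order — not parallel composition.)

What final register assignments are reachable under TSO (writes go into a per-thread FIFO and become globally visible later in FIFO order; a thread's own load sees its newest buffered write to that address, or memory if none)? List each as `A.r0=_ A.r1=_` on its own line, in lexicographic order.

outcome vector order: (A.r0,A.r1)
|TSO outcomes| = 3

A.r0=1 A.r1=1
A.r0=2 A.r1=0
A.r0=2 A.r1=1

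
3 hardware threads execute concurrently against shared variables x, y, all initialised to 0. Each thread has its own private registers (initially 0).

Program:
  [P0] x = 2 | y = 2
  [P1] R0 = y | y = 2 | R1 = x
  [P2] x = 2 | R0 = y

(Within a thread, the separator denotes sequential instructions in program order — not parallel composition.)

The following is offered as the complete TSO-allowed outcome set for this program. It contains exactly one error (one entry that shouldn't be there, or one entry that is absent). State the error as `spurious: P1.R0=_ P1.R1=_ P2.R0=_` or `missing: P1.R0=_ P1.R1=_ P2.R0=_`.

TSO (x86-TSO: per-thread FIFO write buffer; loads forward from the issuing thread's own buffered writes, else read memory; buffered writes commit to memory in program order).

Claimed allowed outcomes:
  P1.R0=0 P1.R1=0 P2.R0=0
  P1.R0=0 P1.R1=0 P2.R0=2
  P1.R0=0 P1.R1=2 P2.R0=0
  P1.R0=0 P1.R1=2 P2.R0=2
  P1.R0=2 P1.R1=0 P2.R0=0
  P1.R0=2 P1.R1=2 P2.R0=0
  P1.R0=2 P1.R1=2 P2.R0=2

spurious: P1.R0=2 P1.R1=0 P2.R0=0

outcome vector order: (P1.R0,P1.R1,P2.R0)
TSO: 6 outcomes — {000 002 020 022 220 222}
claimed∖TSO = {200}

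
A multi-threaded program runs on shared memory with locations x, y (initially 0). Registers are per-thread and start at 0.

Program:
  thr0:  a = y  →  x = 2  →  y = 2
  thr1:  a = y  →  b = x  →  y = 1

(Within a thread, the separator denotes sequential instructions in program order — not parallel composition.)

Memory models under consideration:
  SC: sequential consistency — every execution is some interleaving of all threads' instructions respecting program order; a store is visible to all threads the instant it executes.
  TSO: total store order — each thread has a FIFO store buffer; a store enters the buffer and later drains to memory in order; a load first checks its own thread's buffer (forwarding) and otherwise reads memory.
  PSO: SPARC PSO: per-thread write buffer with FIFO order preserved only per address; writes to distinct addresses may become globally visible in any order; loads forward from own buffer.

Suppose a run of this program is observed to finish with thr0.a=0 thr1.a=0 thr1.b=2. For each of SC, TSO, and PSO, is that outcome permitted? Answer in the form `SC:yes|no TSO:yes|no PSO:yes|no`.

SC:yes TSO:yes PSO:yes

outcome vector order: (thr0.a,thr1.a,thr1.b)
SC: 4 outcomes — {000; 002; 022; 100}
TSO: 4 outcomes — {000; 002; 022; 100}
PSO: 5 outcomes — {000; 002; 020; 022; 100}
target 002 ∈ {SC,TSO,PSO}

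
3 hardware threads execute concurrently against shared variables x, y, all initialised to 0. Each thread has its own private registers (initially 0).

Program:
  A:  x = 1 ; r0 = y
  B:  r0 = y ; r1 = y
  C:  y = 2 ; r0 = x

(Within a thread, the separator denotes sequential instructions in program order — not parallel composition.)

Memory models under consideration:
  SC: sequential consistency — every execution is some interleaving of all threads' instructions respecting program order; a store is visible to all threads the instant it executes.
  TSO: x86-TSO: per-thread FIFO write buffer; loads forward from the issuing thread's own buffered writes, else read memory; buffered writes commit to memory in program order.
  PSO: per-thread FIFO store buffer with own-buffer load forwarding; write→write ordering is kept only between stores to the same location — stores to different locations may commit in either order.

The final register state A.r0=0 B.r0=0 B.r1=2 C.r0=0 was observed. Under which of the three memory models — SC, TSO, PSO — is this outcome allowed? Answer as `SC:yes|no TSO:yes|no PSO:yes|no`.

outcome vector order: (A.r0,B.r0,B.r1,C.r0)
under SC → 0/0/0/1 0/0/2/1 0/2/2/1 2/0/0/0 2/0/0/1 2/0/2/0 2/0/2/1 2/2/2/0 2/2/2/1
under TSO → 0/0/0/0 0/0/0/1 0/0/2/0 0/0/2/1 0/2/2/0 0/2/2/1 2/0/0/0 2/0/0/1 2/0/2/0 2/0/2/1 2/2/2/0 2/2/2/1
under PSO → 0/0/0/0 0/0/0/1 0/0/2/0 0/0/2/1 0/2/2/0 0/2/2/1 2/0/0/0 2/0/0/1 2/0/2/0 2/0/2/1 2/2/2/0 2/2/2/1
target 0/0/2/0 ∈ {TSO,PSO}

SC:no TSO:yes PSO:yes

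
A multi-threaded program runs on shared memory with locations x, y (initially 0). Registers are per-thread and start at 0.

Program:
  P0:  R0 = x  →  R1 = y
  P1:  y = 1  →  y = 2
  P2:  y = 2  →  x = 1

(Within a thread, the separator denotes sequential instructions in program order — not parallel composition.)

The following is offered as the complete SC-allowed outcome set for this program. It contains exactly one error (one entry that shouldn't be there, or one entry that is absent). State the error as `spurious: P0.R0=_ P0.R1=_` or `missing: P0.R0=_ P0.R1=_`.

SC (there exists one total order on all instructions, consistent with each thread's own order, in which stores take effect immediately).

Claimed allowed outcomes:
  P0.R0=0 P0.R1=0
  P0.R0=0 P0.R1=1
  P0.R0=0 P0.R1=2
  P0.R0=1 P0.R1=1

missing: P0.R0=1 P0.R1=2

outcome vector order: (P0.R0,P0.R1)
SC (5): 0/0 0/1 0/2 1/1 1/2
SC∖claimed = {1/2}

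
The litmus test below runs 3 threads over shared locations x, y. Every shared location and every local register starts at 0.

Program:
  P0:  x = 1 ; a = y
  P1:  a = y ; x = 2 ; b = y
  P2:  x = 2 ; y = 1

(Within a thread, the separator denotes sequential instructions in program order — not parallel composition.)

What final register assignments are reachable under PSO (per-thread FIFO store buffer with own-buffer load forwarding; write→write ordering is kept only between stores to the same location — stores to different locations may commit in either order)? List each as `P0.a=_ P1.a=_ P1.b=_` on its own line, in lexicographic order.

outcome vector order: (P0.a,P1.a,P1.b)
|PSO outcomes| = 6

P0.a=0 P1.a=0 P1.b=0
P0.a=0 P1.a=0 P1.b=1
P0.a=0 P1.a=1 P1.b=1
P0.a=1 P1.a=0 P1.b=0
P0.a=1 P1.a=0 P1.b=1
P0.a=1 P1.a=1 P1.b=1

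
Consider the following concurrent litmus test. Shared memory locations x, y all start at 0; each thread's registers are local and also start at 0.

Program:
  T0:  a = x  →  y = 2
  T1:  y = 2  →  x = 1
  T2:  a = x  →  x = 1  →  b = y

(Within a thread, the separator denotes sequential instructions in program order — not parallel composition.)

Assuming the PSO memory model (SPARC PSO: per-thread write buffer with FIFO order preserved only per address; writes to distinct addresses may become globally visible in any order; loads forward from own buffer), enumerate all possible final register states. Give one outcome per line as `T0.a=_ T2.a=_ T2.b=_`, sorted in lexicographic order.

T0.a=0 T2.a=0 T2.b=0
T0.a=0 T2.a=0 T2.b=2
T0.a=0 T2.a=1 T2.b=0
T0.a=0 T2.a=1 T2.b=2
T0.a=1 T2.a=0 T2.b=0
T0.a=1 T2.a=0 T2.b=2
T0.a=1 T2.a=1 T2.b=0
T0.a=1 T2.a=1 T2.b=2

outcome vector order: (T0.a,T2.a,T2.b)
|PSO outcomes| = 8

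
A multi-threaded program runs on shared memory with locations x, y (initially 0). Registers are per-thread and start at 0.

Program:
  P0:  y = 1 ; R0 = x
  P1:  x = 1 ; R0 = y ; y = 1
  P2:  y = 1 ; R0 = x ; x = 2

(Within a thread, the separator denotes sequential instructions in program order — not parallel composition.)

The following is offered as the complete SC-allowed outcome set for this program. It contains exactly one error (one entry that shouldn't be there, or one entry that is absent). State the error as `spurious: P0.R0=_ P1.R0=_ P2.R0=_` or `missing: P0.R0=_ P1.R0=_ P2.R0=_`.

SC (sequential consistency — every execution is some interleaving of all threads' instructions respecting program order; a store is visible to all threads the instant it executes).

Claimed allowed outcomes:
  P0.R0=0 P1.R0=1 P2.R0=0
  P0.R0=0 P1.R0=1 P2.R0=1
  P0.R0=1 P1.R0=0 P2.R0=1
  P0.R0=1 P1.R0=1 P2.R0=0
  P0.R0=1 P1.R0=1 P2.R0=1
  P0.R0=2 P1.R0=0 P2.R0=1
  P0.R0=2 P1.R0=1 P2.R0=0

outcome vector order: (P0.R0,P1.R0,P2.R0)
[SC] allowed = {0/1/0; 0/1/1; 1/0/1; 1/1/0; 1/1/1; 2/0/1; 2/1/0; 2/1/1}
SC∖claimed = {2/1/1}

missing: P0.R0=2 P1.R0=1 P2.R0=1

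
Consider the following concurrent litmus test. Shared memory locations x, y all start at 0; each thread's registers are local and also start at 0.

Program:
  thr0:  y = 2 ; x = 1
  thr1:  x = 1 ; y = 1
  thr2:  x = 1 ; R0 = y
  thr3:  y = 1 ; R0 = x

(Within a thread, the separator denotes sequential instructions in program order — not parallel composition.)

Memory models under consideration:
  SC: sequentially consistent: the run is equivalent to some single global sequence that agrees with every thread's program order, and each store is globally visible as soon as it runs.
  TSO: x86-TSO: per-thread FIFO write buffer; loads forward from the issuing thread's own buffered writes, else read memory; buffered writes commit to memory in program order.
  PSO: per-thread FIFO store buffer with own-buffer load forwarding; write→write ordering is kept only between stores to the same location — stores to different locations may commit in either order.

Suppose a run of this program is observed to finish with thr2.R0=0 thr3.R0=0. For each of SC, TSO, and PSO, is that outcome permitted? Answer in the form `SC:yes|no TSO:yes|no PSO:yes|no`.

SC:no TSO:yes PSO:yes

outcome vector order: (thr2.R0,thr3.R0)
under SC → 0/1 1/0 1/1 2/0 2/1
under TSO → 0/0 0/1 1/0 1/1 2/0 2/1
under PSO → 0/0 0/1 1/0 1/1 2/0 2/1
target 0/0 ∈ {TSO,PSO}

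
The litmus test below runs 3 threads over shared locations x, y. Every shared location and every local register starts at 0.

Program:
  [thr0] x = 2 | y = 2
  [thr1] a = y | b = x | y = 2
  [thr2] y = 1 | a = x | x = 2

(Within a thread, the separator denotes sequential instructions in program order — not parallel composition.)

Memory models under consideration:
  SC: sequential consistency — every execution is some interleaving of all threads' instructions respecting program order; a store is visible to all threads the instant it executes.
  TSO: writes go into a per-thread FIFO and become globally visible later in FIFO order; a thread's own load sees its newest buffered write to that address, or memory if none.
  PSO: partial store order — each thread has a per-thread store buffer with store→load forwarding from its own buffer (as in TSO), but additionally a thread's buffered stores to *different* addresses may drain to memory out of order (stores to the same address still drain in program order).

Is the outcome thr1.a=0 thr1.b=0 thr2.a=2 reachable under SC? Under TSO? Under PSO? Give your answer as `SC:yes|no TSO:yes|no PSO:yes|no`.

outcome vector order: (thr1.a,thr1.b,thr2.a)
SC (10): 000; 002; 020; 022; 100; 102; 120; 122; 220; 222
TSO (10): 000; 002; 020; 022; 100; 102; 120; 122; 220; 222
PSO (12): 000; 002; 020; 022; 100; 102; 120; 122; 200; 202; 220; 222
target 002 ∈ {SC,TSO,PSO}

SC:yes TSO:yes PSO:yes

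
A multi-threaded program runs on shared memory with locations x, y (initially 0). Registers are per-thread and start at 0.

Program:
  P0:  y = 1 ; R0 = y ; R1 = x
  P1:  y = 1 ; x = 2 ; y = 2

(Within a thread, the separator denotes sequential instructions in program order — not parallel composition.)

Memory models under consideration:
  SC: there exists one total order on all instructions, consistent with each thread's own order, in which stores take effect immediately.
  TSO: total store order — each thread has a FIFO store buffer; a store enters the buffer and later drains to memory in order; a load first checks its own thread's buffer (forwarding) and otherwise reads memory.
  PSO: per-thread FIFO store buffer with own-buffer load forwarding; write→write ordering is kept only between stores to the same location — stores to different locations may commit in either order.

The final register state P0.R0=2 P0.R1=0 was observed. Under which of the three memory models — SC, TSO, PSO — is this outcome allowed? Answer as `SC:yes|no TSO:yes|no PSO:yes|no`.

outcome vector order: (P0.R0,P0.R1)
[SC] allowed = {10, 12, 22}
[TSO] allowed = {10, 12, 22}
[PSO] allowed = {10, 12, 20, 22}
target 20 ∈ {PSO}

SC:no TSO:no PSO:yes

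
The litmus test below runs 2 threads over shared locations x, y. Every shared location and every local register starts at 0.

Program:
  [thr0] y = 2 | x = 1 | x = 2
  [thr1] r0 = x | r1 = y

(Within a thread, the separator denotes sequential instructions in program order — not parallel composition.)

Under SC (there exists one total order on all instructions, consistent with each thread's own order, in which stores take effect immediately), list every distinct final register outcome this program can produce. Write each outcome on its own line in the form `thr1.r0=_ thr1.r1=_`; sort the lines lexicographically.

thr1.r0=0 thr1.r1=0
thr1.r0=0 thr1.r1=2
thr1.r0=1 thr1.r1=2
thr1.r0=2 thr1.r1=2

outcome vector order: (thr1.r0,thr1.r1)
|SC outcomes| = 4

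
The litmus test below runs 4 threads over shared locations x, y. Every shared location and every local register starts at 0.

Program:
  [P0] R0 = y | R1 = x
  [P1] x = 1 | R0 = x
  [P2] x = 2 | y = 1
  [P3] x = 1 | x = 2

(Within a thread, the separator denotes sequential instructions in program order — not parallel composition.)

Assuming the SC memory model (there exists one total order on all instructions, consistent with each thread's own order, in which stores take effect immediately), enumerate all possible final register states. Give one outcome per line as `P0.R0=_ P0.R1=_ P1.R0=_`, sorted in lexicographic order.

P0.R0=0 P0.R1=0 P1.R0=1
P0.R0=0 P0.R1=0 P1.R0=2
P0.R0=0 P0.R1=1 P1.R0=1
P0.R0=0 P0.R1=1 P1.R0=2
P0.R0=0 P0.R1=2 P1.R0=1
P0.R0=0 P0.R1=2 P1.R0=2
P0.R0=1 P0.R1=1 P1.R0=1
P0.R0=1 P0.R1=1 P1.R0=2
P0.R0=1 P0.R1=2 P1.R0=1
P0.R0=1 P0.R1=2 P1.R0=2

outcome vector order: (P0.R0,P0.R1,P1.R0)
|SC outcomes| = 10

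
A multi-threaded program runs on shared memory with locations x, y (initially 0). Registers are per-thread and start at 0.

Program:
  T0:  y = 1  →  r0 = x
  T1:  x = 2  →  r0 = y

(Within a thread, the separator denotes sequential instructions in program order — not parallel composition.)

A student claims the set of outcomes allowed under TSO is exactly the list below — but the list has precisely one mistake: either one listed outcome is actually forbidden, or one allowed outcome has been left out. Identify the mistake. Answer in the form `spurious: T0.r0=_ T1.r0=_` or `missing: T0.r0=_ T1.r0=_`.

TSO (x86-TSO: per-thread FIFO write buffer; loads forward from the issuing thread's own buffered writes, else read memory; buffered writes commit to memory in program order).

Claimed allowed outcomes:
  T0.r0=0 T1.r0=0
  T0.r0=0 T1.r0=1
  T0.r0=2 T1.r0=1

outcome vector order: (T0.r0,T1.r0)
TSO (4): 00 01 20 21
TSO∖claimed = {20}

missing: T0.r0=2 T1.r0=0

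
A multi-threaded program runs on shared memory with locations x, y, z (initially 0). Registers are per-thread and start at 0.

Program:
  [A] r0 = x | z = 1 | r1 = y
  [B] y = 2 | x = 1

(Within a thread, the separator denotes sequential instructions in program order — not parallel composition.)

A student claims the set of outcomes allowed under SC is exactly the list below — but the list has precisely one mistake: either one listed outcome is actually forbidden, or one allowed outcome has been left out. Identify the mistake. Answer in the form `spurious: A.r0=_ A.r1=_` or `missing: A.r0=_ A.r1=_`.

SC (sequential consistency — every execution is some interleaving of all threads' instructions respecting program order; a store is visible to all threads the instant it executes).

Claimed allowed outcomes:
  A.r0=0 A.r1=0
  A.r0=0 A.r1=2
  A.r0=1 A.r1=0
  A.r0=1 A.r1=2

spurious: A.r0=1 A.r1=0

outcome vector order: (A.r0,A.r1)
SC (3): (0,0); (0,2); (1,2)
claimed∖SC = {(1,0)}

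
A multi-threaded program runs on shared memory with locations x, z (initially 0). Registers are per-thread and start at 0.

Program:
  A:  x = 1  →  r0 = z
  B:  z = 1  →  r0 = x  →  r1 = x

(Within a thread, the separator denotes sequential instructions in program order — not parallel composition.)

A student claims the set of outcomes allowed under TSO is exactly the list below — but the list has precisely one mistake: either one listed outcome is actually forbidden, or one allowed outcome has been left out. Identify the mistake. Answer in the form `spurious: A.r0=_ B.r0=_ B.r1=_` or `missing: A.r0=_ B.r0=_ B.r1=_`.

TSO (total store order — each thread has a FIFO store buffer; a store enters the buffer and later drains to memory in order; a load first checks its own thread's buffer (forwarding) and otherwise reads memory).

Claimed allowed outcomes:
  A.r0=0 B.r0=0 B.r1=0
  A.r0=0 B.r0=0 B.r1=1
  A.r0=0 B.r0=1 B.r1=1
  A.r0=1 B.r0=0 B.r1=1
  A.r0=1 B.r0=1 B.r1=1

outcome vector order: (A.r0,B.r0,B.r1)
under TSO → 000 001 011 100 101 111
TSO∖claimed = {100}

missing: A.r0=1 B.r0=0 B.r1=0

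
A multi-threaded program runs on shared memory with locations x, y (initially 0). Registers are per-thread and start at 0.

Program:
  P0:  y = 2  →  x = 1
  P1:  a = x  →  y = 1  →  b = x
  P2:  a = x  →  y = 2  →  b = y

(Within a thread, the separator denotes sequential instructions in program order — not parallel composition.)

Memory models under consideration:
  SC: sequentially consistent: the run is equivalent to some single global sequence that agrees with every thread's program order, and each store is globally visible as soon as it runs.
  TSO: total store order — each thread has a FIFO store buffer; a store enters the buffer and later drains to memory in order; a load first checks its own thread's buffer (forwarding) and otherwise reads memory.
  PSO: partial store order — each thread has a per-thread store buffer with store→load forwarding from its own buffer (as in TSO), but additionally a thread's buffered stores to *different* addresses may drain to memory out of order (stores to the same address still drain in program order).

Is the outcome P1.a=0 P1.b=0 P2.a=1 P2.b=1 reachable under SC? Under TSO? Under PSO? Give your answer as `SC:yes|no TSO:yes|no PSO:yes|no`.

outcome vector order: (P1.a,P1.b,P2.a,P2.b)
SC (11): <0 0 0 1>, <0 0 0 2>, <0 0 1 2>, <0 1 0 1>, <0 1 0 2>, <0 1 1 1>, <0 1 1 2>, <1 1 0 1>, <1 1 0 2>, <1 1 1 1>, <1 1 1 2>
TSO (12): <0 0 0 1>, <0 0 0 2>, <0 0 1 1>, <0 0 1 2>, <0 1 0 1>, <0 1 0 2>, <0 1 1 1>, <0 1 1 2>, <1 1 0 1>, <1 1 0 2>, <1 1 1 1>, <1 1 1 2>
PSO (12): <0 0 0 1>, <0 0 0 2>, <0 0 1 1>, <0 0 1 2>, <0 1 0 1>, <0 1 0 2>, <0 1 1 1>, <0 1 1 2>, <1 1 0 1>, <1 1 0 2>, <1 1 1 1>, <1 1 1 2>
target <0 0 1 1> ∈ {TSO,PSO}

SC:no TSO:yes PSO:yes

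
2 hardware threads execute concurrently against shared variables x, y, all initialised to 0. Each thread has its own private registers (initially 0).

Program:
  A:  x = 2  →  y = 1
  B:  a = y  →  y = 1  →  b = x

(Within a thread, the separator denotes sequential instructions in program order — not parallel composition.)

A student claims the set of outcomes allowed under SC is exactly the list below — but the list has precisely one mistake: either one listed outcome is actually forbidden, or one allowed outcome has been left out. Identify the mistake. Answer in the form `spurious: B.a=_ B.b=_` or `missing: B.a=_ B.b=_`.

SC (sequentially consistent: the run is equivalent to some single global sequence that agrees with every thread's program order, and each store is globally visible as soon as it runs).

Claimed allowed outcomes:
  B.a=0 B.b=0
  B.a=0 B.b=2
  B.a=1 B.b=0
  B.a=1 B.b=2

outcome vector order: (B.a,B.b)
under SC → <0 0> <0 2> <1 2>
claimed∖SC = {<1 0>}

spurious: B.a=1 B.b=0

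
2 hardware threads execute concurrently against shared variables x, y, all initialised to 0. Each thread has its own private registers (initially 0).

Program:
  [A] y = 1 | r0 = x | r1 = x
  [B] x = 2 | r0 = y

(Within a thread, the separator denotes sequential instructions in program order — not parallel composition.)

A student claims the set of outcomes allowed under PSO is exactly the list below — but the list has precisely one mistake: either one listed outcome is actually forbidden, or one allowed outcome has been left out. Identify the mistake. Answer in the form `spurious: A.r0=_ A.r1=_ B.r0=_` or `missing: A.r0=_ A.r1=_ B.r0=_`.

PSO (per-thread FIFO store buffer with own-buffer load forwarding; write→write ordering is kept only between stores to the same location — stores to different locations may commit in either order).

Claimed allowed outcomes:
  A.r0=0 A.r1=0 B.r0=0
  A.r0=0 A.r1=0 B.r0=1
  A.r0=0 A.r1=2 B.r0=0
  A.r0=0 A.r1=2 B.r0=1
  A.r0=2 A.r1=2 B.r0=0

outcome vector order: (A.r0,A.r1,B.r0)
PSO (6): <0 0 0> <0 0 1> <0 2 0> <0 2 1> <2 2 0> <2 2 1>
PSO∖claimed = {<2 2 1>}

missing: A.r0=2 A.r1=2 B.r0=1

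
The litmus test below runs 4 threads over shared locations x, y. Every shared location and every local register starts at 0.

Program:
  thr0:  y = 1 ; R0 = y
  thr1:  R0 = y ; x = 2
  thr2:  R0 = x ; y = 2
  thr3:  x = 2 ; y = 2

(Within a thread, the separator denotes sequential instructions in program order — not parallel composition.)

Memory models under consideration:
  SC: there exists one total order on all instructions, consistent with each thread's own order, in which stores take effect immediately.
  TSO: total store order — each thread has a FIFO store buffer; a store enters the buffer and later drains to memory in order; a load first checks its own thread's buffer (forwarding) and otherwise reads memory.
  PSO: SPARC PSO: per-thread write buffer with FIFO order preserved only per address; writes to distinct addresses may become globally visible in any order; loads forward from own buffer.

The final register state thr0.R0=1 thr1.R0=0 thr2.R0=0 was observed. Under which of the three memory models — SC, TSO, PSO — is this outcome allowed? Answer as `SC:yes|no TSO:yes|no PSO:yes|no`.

SC:yes TSO:yes PSO:yes

outcome vector order: (thr0.R0,thr1.R0,thr2.R0)
SC (12): 1/0/0, 1/0/2, 1/1/0, 1/1/2, 1/2/0, 1/2/2, 2/0/0, 2/0/2, 2/1/0, 2/1/2, 2/2/0, 2/2/2
TSO (12): 1/0/0, 1/0/2, 1/1/0, 1/1/2, 1/2/0, 1/2/2, 2/0/0, 2/0/2, 2/1/0, 2/1/2, 2/2/0, 2/2/2
PSO (12): 1/0/0, 1/0/2, 1/1/0, 1/1/2, 1/2/0, 1/2/2, 2/0/0, 2/0/2, 2/1/0, 2/1/2, 2/2/0, 2/2/2
target 1/0/0 ∈ {SC,TSO,PSO}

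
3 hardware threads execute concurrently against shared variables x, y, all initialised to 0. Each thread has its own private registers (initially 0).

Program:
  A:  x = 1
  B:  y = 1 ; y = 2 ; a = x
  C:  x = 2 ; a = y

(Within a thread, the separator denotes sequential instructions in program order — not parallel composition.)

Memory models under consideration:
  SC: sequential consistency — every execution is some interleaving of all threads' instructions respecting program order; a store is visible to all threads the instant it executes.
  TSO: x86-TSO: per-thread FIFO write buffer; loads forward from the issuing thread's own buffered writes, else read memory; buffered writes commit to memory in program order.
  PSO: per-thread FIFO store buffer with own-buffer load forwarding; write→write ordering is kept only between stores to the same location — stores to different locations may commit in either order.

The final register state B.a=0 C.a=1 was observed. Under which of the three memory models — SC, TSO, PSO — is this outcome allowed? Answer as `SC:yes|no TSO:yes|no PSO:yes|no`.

outcome vector order: (B.a,C.a)
under SC → 02, 10, 11, 12, 20, 21, 22
under TSO → 00, 01, 02, 10, 11, 12, 20, 21, 22
under PSO → 00, 01, 02, 10, 11, 12, 20, 21, 22
target 01 ∈ {TSO,PSO}

SC:no TSO:yes PSO:yes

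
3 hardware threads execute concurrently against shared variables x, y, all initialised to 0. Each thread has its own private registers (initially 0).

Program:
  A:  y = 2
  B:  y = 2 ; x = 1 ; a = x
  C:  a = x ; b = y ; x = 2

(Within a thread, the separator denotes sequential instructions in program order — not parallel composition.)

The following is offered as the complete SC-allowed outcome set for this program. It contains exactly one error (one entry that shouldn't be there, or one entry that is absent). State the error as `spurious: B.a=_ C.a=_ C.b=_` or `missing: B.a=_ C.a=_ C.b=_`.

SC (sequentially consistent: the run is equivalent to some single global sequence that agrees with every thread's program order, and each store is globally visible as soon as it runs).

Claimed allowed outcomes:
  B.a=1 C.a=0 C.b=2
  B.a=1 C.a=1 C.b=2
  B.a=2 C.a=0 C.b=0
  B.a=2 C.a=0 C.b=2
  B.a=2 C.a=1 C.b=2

missing: B.a=1 C.a=0 C.b=0

outcome vector order: (B.a,C.a,C.b)
SC (6): (1,0,0) (1,0,2) (1,1,2) (2,0,0) (2,0,2) (2,1,2)
SC∖claimed = {(1,0,0)}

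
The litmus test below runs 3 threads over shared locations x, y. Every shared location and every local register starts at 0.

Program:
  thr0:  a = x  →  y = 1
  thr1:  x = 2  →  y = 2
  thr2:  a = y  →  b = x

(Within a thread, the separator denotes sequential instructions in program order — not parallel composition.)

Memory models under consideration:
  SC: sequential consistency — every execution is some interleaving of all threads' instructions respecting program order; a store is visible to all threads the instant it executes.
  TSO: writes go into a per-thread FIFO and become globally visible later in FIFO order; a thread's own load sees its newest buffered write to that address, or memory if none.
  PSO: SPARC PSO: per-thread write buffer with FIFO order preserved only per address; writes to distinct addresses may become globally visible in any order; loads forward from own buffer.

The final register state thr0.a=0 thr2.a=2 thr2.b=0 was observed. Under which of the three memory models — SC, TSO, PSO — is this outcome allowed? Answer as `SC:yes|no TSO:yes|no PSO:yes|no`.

SC:no TSO:no PSO:yes

outcome vector order: (thr0.a,thr2.a,thr2.b)
SC (9): (0,0,0) (0,0,2) (0,1,0) (0,1,2) (0,2,2) (2,0,0) (2,0,2) (2,1,2) (2,2,2)
TSO (9): (0,0,0) (0,0,2) (0,1,0) (0,1,2) (0,2,2) (2,0,0) (2,0,2) (2,1,2) (2,2,2)
PSO (11): (0,0,0) (0,0,2) (0,1,0) (0,1,2) (0,2,0) (0,2,2) (2,0,0) (2,0,2) (2,1,2) (2,2,0) (2,2,2)
target (0,2,0) ∈ {PSO}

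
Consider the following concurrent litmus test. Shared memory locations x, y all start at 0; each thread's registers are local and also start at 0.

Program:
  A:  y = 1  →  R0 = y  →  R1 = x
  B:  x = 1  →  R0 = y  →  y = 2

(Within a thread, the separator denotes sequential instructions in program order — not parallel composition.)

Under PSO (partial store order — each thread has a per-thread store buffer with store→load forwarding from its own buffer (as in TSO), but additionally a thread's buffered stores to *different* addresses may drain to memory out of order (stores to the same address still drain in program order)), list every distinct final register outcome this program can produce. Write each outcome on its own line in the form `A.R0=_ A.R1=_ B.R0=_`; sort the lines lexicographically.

A.R0=1 A.R1=0 B.R0=0
A.R0=1 A.R1=0 B.R0=1
A.R0=1 A.R1=1 B.R0=0
A.R0=1 A.R1=1 B.R0=1
A.R0=2 A.R1=0 B.R0=0
A.R0=2 A.R1=0 B.R0=1
A.R0=2 A.R1=1 B.R0=0
A.R0=2 A.R1=1 B.R0=1

outcome vector order: (A.R0,A.R1,B.R0)
|PSO outcomes| = 8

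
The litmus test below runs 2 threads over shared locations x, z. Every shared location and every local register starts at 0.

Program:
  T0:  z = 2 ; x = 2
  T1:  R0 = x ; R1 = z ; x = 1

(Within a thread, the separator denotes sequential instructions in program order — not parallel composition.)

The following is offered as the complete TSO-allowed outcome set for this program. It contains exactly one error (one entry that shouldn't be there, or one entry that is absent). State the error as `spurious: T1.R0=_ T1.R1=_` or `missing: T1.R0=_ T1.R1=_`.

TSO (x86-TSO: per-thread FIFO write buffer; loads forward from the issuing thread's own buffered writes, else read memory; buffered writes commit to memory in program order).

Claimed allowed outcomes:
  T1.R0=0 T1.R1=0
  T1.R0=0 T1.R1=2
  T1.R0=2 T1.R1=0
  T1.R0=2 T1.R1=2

outcome vector order: (T1.R0,T1.R1)
[TSO] allowed = {00; 02; 22}
claimed∖TSO = {20}

spurious: T1.R0=2 T1.R1=0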